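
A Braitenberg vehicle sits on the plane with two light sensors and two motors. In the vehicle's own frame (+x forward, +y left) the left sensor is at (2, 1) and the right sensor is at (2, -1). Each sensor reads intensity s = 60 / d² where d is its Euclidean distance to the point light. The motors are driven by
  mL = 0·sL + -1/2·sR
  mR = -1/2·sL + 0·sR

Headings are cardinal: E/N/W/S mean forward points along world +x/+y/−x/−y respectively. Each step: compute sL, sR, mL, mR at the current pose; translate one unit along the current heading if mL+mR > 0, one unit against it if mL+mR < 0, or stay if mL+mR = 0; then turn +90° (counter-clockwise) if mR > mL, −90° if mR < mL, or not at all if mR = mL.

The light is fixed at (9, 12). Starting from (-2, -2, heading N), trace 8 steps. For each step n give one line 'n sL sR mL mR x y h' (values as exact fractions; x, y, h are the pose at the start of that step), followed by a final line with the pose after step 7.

0 5/24 15/61 -15/122 -5/48 -2 -2 N
1 12/85 12/73 -6/73 -6/85 -2 -3 W
2 6/37 6/41 -3/41 -3/37 -1 -3 S
3 20/123 60/313 -30/313 -10/123 -1 -2 W
4 3/16 15/89 -15/178 -3/32 0 -2 S
5 60/317 12/53 -6/53 -30/317 0 -1 W
6 30/137 10/51 -5/51 -15/137 1 -1 S
7 60/269 60/221 -30/221 -30/269 1 0 W
final 2 0 S

n=0: pose=(-2,-2,N); sL=5/24, sR=15/61; mL=-15/122, mR=-5/48; mL+mR=-665/2928 → advance -1; mR−mL=55/2928 → turn +1·90°
n=1: pose=(-2,-3,W); sL=12/85, sR=12/73; mL=-6/73, mR=-6/85; mL+mR=-948/6205 → advance -1; mR−mL=72/6205 → turn +1·90°
n=2: pose=(-1,-3,S); sL=6/37, sR=6/41; mL=-3/41, mR=-3/37; mL+mR=-234/1517 → advance -1; mR−mL=-12/1517 → turn -1·90°
n=3: pose=(-1,-2,W); sL=20/123, sR=60/313; mL=-30/313, mR=-10/123; mL+mR=-6820/38499 → advance -1; mR−mL=560/38499 → turn +1·90°
n=4: pose=(0,-2,S); sL=3/16, sR=15/89; mL=-15/178, mR=-3/32; mL+mR=-507/2848 → advance -1; mR−mL=-27/2848 → turn -1·90°
n=5: pose=(0,-1,W); sL=60/317, sR=12/53; mL=-6/53, mR=-30/317; mL+mR=-3492/16801 → advance -1; mR−mL=312/16801 → turn +1·90°
n=6: pose=(1,-1,S); sL=30/137, sR=10/51; mL=-5/51, mR=-15/137; mL+mR=-1450/6987 → advance -1; mR−mL=-80/6987 → turn -1·90°
n=7: pose=(1,0,W); sL=60/269, sR=60/221; mL=-30/221, mR=-30/269; mL+mR=-14700/59449 → advance -1; mR−mL=1440/59449 → turn +1·90°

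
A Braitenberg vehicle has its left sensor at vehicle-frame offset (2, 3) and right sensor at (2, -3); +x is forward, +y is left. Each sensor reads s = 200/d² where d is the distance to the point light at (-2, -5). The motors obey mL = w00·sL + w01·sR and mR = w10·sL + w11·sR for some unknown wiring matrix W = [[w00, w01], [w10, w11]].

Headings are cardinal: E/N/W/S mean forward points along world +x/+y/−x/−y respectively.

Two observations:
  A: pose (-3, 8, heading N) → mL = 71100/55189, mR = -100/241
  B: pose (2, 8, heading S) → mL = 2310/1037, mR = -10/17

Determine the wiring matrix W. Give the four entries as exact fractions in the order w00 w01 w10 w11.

obs A: pose=(-3,8,N) → sL=200/241, sR=200/229, mL=71100/55189, mR=-100/241
obs B: pose=(2,8,S) → sL=20/17, sR=100/61, mL=2310/1037, mR=-10/17
sensor matrix S = [[200/241, 200/229], [20/17, 100/61]]; det S = 19056000/57230993
solve [mL_A; mL_B] = S·[w00; w01] and [mR_A; mR_B] = S·[w10; w11]:
  w00 = 1/2, w01 = 1, w10 = -1/2, w11 = 0

1/2 1 -1/2 0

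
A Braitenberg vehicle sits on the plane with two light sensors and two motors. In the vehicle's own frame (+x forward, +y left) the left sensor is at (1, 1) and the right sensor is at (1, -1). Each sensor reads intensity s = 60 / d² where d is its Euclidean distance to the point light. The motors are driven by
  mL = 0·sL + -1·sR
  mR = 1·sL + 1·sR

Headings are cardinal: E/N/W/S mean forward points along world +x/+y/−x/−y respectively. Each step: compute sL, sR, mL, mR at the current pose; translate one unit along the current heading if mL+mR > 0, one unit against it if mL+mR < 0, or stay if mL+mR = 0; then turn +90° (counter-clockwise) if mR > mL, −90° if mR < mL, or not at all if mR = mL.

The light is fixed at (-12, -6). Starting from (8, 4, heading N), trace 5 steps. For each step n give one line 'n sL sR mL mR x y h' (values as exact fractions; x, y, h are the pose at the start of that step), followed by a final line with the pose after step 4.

0 30/241 30/281 -30/281 15660/67721 8 4 N
1 60/461 12/101 -12/101 11592/46561 8 5 W
2 3/25 15/106 -15/106 693/2650 7 5 S
3 60/521 60/481 -60/481 60120/250601 7 4 E
4 30/241 30/281 -30/281 15660/67721 8 4 N
final 8 5 W

n=0: pose=(8,4,N); sL=30/241, sR=30/281; mL=-30/281, mR=15660/67721; mL+mR=30/241 → advance +1; mR−mL=22890/67721 → turn +1·90°
n=1: pose=(8,5,W); sL=60/461, sR=12/101; mL=-12/101, mR=11592/46561; mL+mR=60/461 → advance +1; mR−mL=17124/46561 → turn +1·90°
n=2: pose=(7,5,S); sL=3/25, sR=15/106; mL=-15/106, mR=693/2650; mL+mR=3/25 → advance +1; mR−mL=534/1325 → turn +1·90°
n=3: pose=(7,4,E); sL=60/521, sR=60/481; mL=-60/481, mR=60120/250601; mL+mR=60/521 → advance +1; mR−mL=91380/250601 → turn +1·90°
n=4: pose=(8,4,N); sL=30/241, sR=30/281; mL=-30/281, mR=15660/67721; mL+mR=30/241 → advance +1; mR−mL=22890/67721 → turn +1·90°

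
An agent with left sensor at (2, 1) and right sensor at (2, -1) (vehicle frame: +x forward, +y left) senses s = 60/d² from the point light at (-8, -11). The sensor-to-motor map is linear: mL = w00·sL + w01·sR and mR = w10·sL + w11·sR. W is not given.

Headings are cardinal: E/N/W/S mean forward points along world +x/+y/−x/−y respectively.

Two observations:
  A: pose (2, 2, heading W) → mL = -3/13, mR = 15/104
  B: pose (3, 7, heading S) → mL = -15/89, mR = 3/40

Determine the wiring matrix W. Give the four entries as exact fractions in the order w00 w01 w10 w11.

obs A: pose=(2,2,W) → sL=15/52, sR=3/13, mL=-3/13, mR=15/104
obs B: pose=(3,7,S) → sL=3/20, sR=15/89, mL=-15/89, mR=3/40
sensor matrix S = [[15/52, 3/13], [3/20, 15/89]]; det S = 81/5785
solve [mL_A; mL_B] = S·[w00; w01] and [mR_A; mR_B] = S·[w10; w11]:
  w00 = 0, w01 = -1, w10 = 1/2, w11 = 0

0 -1 1/2 0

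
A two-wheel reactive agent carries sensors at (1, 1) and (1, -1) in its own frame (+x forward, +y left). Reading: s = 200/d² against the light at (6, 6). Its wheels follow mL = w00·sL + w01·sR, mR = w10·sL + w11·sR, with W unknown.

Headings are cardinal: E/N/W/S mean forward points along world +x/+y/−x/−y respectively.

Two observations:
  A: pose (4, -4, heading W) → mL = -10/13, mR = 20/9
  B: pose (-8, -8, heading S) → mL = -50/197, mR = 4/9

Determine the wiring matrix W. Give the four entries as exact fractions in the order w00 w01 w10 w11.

-1/2 0 0 1

obs A: pose=(4,-4,W) → sL=20/13, sR=20/9, mL=-10/13, mR=20/9
obs B: pose=(-8,-8,S) → sL=100/197, sR=4/9, mL=-50/197, mR=4/9
sensor matrix S = [[20/13, 20/9], [100/197, 4/9]]; det S = -10240/23049
solve [mL_A; mL_B] = S·[w00; w01] and [mR_A; mR_B] = S·[w10; w11]:
  w00 = -1/2, w01 = 0, w10 = 0, w11 = 1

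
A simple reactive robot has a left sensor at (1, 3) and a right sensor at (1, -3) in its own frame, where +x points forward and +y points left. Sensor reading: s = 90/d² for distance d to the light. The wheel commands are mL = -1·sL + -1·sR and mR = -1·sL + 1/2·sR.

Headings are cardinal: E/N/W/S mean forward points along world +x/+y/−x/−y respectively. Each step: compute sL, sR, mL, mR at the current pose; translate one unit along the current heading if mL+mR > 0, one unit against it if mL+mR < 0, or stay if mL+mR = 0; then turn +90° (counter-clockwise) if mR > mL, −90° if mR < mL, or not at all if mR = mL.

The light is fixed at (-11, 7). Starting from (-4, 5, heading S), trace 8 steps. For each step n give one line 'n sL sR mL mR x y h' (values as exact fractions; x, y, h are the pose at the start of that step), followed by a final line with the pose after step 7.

0 90/109 18/5 -2412/545 531/545 -4 5 S
1 45/34 9/8 -333/136 -207/272 -4 6 E
2 10 10/9 -100/9 -85/9 -5 6 N
3 9/5 45/13 -342/65 -9/130 -5 5 W
4 90/109 18/5 -2412/545 531/545 -4 5 S
5 45/34 9/8 -333/136 -207/272 -4 6 E
6 10 10/9 -100/9 -85/9 -5 6 N
7 9/5 45/13 -342/65 -9/130 -5 5 W
final -4 5 S

n=0: pose=(-4,5,S); sL=90/109, sR=18/5; mL=-2412/545, mR=531/545; mL+mR=-1881/545 → advance -1; mR−mL=27/5 → turn +1·90°
n=1: pose=(-4,6,E); sL=45/34, sR=9/8; mL=-333/136, mR=-207/272; mL+mR=-873/272 → advance -1; mR−mL=27/16 → turn +1·90°
n=2: pose=(-5,6,N); sL=10, sR=10/9; mL=-100/9, mR=-85/9; mL+mR=-185/9 → advance -1; mR−mL=5/3 → turn +1·90°
n=3: pose=(-5,5,W); sL=9/5, sR=45/13; mL=-342/65, mR=-9/130; mL+mR=-693/130 → advance -1; mR−mL=135/26 → turn +1·90°
n=4: pose=(-4,5,S); sL=90/109, sR=18/5; mL=-2412/545, mR=531/545; mL+mR=-1881/545 → advance -1; mR−mL=27/5 → turn +1·90°
n=5: pose=(-4,6,E); sL=45/34, sR=9/8; mL=-333/136, mR=-207/272; mL+mR=-873/272 → advance -1; mR−mL=27/16 → turn +1·90°
n=6: pose=(-5,6,N); sL=10, sR=10/9; mL=-100/9, mR=-85/9; mL+mR=-185/9 → advance -1; mR−mL=5/3 → turn +1·90°
n=7: pose=(-5,5,W); sL=9/5, sR=45/13; mL=-342/65, mR=-9/130; mL+mR=-693/130 → advance -1; mR−mL=135/26 → turn +1·90°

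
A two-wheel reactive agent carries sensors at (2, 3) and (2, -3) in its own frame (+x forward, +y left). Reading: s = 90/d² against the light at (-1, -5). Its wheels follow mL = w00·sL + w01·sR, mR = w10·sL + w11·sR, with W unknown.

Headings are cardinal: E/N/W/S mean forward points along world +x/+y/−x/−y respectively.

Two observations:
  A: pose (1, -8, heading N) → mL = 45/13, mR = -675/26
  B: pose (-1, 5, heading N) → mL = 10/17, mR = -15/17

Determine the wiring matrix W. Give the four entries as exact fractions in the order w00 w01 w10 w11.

obs A: pose=(1,-8,N) → sL=45, sR=45/13, mL=45/13, mR=-675/26
obs B: pose=(-1,5,N) → sL=10/17, sR=10/17, mL=10/17, mR=-15/17
sensor matrix S = [[45, 45/13], [10/17, 10/17]]; det S = 5400/221
solve [mL_A; mL_B] = S·[w00; w01] and [mR_A; mR_B] = S·[w10; w11]:
  w00 = 0, w01 = 1, w10 = -1/2, w11 = -1

0 1 -1/2 -1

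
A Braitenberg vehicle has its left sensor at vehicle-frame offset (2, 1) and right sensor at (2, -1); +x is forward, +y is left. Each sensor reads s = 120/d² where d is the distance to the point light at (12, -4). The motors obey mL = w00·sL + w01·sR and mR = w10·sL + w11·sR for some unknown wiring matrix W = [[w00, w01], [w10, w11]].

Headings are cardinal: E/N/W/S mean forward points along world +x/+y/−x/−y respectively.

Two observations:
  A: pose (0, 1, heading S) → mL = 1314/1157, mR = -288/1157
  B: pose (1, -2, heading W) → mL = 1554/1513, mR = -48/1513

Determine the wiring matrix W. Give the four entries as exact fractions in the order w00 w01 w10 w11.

obs A: pose=(0,1,S) → sL=12/13, sR=60/89, mL=1314/1157, mR=-288/1157
obs B: pose=(1,-2,W) → sL=12/17, sR=60/89, mL=1554/1513, mR=-48/1513
sensor matrix S = [[12/13, 60/89], [12/17, 60/89]]; det S = 2880/19669
solve [mL_A; mL_B] = S·[w00; w01] and [mR_A; mR_B] = S·[w10; w11]:
  w00 = 1/2, w01 = 1, w10 = -1, w11 = 1

1/2 1 -1 1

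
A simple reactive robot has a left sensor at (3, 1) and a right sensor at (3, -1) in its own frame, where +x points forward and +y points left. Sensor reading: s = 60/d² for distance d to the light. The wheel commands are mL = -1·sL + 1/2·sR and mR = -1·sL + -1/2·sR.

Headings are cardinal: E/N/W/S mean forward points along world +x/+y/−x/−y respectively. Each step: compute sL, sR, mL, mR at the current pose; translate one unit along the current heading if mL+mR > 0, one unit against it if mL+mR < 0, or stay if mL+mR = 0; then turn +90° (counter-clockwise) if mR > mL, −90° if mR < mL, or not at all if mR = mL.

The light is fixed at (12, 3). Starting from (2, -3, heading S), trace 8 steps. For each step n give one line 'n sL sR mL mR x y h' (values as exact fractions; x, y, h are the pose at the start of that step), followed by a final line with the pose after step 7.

0 10/27 30/101 -605/2727 -1415/2727 2 -3 S
1 12/41 12/37 -198/1517 -690/1517 2 -2 W
2 15/26 15/17 -30/221 -225/221 3 -2 N
3 60/61 12/17 -654/1037 -1386/1037 3 -3 E
4 10/27 30/101 -605/2727 -1415/2727 2 -3 S
5 12/41 12/37 -198/1517 -690/1517 2 -2 W
6 15/26 15/17 -30/221 -225/221 3 -2 N
7 60/61 12/17 -654/1037 -1386/1037 3 -3 E
final 2 -3 S

n=0: pose=(2,-3,S); sL=10/27, sR=30/101; mL=-605/2727, mR=-1415/2727; mL+mR=-20/27 → advance -1; mR−mL=-30/101 → turn -1·90°
n=1: pose=(2,-2,W); sL=12/41, sR=12/37; mL=-198/1517, mR=-690/1517; mL+mR=-24/41 → advance -1; mR−mL=-12/37 → turn -1·90°
n=2: pose=(3,-2,N); sL=15/26, sR=15/17; mL=-30/221, mR=-225/221; mL+mR=-15/13 → advance -1; mR−mL=-15/17 → turn -1·90°
n=3: pose=(3,-3,E); sL=60/61, sR=12/17; mL=-654/1037, mR=-1386/1037; mL+mR=-120/61 → advance -1; mR−mL=-12/17 → turn -1·90°
n=4: pose=(2,-3,S); sL=10/27, sR=30/101; mL=-605/2727, mR=-1415/2727; mL+mR=-20/27 → advance -1; mR−mL=-30/101 → turn -1·90°
n=5: pose=(2,-2,W); sL=12/41, sR=12/37; mL=-198/1517, mR=-690/1517; mL+mR=-24/41 → advance -1; mR−mL=-12/37 → turn -1·90°
n=6: pose=(3,-2,N); sL=15/26, sR=15/17; mL=-30/221, mR=-225/221; mL+mR=-15/13 → advance -1; mR−mL=-15/17 → turn -1·90°
n=7: pose=(3,-3,E); sL=60/61, sR=12/17; mL=-654/1037, mR=-1386/1037; mL+mR=-120/61 → advance -1; mR−mL=-12/17 → turn -1·90°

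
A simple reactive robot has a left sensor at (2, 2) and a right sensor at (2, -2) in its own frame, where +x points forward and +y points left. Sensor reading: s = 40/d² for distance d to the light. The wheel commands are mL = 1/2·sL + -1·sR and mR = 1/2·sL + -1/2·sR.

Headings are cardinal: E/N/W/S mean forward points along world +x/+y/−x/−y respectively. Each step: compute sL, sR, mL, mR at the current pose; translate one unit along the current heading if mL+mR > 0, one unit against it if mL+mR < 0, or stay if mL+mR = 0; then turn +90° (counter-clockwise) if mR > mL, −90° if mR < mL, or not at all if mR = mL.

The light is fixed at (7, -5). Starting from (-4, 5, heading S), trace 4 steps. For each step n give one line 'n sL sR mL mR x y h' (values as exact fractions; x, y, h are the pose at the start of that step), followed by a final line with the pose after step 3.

0 8/29 40/233 -228/6757 352/6757 -4 5 S
1 20/101 4/13 -274/1313 -72/1313 -4 4 E
2 40/317 40/221 -8260/70057 -1920/70057 -5 4 N
3 5/29 5/37 -105/2146 20/1073 -5 3 W
final -4 3 S

n=0: pose=(-4,5,S); sL=8/29, sR=40/233; mL=-228/6757, mR=352/6757; mL+mR=124/6757 → advance +1; mR−mL=20/233 → turn +1·90°
n=1: pose=(-4,4,E); sL=20/101, sR=4/13; mL=-274/1313, mR=-72/1313; mL+mR=-346/1313 → advance -1; mR−mL=2/13 → turn +1·90°
n=2: pose=(-5,4,N); sL=40/317, sR=40/221; mL=-8260/70057, mR=-1920/70057; mL+mR=-10180/70057 → advance -1; mR−mL=20/221 → turn +1·90°
n=3: pose=(-5,3,W); sL=5/29, sR=5/37; mL=-105/2146, mR=20/1073; mL+mR=-65/2146 → advance -1; mR−mL=5/74 → turn +1·90°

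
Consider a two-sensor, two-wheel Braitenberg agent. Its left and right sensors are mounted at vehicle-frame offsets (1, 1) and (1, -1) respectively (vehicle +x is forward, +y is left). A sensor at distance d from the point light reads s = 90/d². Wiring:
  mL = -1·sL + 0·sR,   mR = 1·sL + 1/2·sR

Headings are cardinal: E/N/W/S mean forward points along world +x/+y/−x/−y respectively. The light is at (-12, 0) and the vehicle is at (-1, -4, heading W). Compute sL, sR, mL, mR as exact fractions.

18/25 90/109 -18/25 3087/2725

left sensor world pos  = (-2, -5); dL² = 125
right sensor world pos = (-2, -3); dR² = 109
sL = 90/125 = 18/25
sR = 90/109 = 90/109
mL = -1·sL + 0·sR = -18/25
mR = 1·sL + 1/2·sR = 3087/2725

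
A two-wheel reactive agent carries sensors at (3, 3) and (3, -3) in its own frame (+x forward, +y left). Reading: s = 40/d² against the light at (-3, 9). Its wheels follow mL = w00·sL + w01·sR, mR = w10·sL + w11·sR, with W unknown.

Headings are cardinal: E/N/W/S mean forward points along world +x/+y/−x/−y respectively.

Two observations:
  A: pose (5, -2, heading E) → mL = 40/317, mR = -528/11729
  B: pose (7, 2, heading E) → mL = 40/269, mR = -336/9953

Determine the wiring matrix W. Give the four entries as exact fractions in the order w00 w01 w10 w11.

obs A: pose=(5,-2,E) → sL=8/37, sR=40/317, mL=40/317, mR=-528/11729
obs B: pose=(7,2,E) → sL=8/37, sR=40/269, mL=40/269, mR=-336/9953
sensor matrix S = [[8/37, 40/317], [8/37, 40/269]]; det S = 15360/3155101
solve [mL_A; mL_B] = S·[w00; w01] and [mR_A; mR_B] = S·[w10; w11]:
  w00 = 0, w01 = 1, w10 = -1/2, w11 = 1/2

0 1 -1/2 1/2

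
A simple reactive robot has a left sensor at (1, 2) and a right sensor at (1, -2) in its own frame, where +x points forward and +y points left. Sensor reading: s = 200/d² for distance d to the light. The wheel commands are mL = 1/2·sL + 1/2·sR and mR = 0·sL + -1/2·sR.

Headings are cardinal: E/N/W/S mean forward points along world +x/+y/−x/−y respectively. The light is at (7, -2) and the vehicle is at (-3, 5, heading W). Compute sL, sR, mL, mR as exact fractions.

left sensor world pos  = (-4, 3); dL² = 146
right sensor world pos = (-4, 7); dR² = 202
sL = 200/146 = 100/73
sR = 200/202 = 100/101
mL = 1/2·sL + 1/2·sR = 8700/7373
mR = 0·sL + -1/2·sR = -50/101

100/73 100/101 8700/7373 -50/101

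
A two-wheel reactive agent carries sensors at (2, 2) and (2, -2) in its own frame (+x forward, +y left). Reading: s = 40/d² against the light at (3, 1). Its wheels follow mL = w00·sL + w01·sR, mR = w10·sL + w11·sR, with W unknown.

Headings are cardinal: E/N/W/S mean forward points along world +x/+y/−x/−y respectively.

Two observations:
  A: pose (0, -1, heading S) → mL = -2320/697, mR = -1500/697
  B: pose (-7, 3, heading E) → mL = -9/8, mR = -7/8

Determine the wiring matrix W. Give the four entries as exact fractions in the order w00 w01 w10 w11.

obs A: pose=(0,-1,S) → sL=40/17, sR=40/41, mL=-2320/697, mR=-1500/697
obs B: pose=(-7,3,E) → sL=1/2, sR=5/8, mL=-9/8, mR=-7/8
sensor matrix S = [[40/17, 40/41], [1/2, 5/8]]; det S = 685/697
solve [mL_A; mL_B] = S·[w00; w01] and [mR_A; mR_B] = S·[w10; w11]:
  w00 = -1, w01 = -1, w10 = -1/2, w11 = -1

-1 -1 -1/2 -1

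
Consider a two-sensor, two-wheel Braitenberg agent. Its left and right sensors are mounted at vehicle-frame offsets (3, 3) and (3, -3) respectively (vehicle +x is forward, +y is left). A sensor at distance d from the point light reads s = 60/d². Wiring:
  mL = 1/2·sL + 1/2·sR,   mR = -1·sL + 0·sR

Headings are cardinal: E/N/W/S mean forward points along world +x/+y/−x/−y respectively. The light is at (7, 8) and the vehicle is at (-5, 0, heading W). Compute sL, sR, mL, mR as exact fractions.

30/173 6/25 894/4325 -30/173

left sensor world pos  = (-8, -3); dL² = 346
right sensor world pos = (-8, 3); dR² = 250
sL = 60/346 = 30/173
sR = 60/250 = 6/25
mL = 1/2·sL + 1/2·sR = 894/4325
mR = -1·sL + 0·sR = -30/173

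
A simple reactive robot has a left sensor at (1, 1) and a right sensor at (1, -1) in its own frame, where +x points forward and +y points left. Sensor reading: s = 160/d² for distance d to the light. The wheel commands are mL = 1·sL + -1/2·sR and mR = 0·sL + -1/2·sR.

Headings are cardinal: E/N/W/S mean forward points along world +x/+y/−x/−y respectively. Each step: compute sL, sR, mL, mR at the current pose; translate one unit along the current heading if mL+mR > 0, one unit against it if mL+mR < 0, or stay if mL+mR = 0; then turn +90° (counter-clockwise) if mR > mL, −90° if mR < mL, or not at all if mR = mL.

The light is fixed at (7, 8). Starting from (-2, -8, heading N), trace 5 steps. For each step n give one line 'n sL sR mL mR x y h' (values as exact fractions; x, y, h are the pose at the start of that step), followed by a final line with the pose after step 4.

n=0: pose=(-2,-8,N); sL=32/65, sR=160/289; mL=4048/18785, mR=-80/289; mL+mR=-1152/18785 → advance -1; mR−mL=-32/65 → turn -1·90°
n=1: pose=(-2,-9,E); sL=1/2, sR=40/97; mL=57/194, mR=-20/97; mL+mR=17/194 → advance +1; mR−mL=-1/2 → turn -1·90°
n=2: pose=(-1,-9,S); sL=160/373, sR=32/81; mL=6992/30213, mR=-16/81; mL+mR=1024/30213 → advance +1; mR−mL=-160/373 → turn -1·90°
n=3: pose=(-1,-10,W); sL=80/221, sR=16/37; mL=1192/8177, mR=-8/37; mL+mR=-576/8177 → advance -1; mR−mL=-80/221 → turn -1·90°
n=4: pose=(0,-10,N); sL=160/353, sR=32/65; mL=4752/22945, mR=-16/65; mL+mR=-896/22945 → advance -1; mR−mL=-160/353 → turn -1·90°

0 32/65 160/289 4048/18785 -80/289 -2 -8 N
1 1/2 40/97 57/194 -20/97 -2 -9 E
2 160/373 32/81 6992/30213 -16/81 -1 -9 S
3 80/221 16/37 1192/8177 -8/37 -1 -10 W
4 160/353 32/65 4752/22945 -16/65 0 -10 N
final 0 -11 E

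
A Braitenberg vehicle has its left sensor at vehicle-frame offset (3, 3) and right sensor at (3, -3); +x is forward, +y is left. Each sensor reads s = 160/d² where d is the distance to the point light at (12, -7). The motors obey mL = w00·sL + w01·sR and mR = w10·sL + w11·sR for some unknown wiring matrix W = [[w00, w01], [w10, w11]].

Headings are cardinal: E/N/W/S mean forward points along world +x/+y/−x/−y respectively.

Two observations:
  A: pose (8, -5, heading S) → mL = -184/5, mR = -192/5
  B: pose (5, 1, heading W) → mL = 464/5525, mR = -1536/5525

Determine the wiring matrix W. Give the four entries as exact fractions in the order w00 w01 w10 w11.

obs A: pose=(8,-5,S) → sL=80, sR=16/5, mL=-184/5, mR=-192/5
obs B: pose=(5,1,W) → sL=32/25, sR=160/221, mL=464/5525, mR=-1536/5525
sensor matrix S = [[80, 16/5], [32/25, 160/221]]; det S = 1486848/27625
solve [mL_A; mL_B] = S·[w00; w01] and [mR_A; mR_B] = S·[w10; w11]:
  w00 = -1/2, w01 = 1, w10 = -1/2, w11 = 1/2

-1/2 1 -1/2 1/2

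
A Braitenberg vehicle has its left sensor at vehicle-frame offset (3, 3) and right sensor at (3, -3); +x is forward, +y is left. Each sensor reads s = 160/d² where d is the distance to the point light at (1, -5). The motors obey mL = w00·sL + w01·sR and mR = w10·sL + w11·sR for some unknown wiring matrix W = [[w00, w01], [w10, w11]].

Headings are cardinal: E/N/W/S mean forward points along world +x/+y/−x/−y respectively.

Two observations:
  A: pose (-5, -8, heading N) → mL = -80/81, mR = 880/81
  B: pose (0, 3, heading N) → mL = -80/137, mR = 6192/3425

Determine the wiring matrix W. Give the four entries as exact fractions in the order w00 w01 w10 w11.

obs A: pose=(-5,-8,N) → sL=160/81, sR=160/9, mL=-80/81, mR=880/81
obs B: pose=(0,3,N) → sL=160/137, sR=32/25, mL=-80/137, mR=6192/3425
sensor matrix S = [[160/81, 160/9], [160/137, 32/25]]; det S = -1011712/55485
solve [mL_A; mL_B] = S·[w00; w01] and [mR_A; mR_B] = S·[w10; w11]:
  w00 = -1/2, w01 = 0, w10 = 1, w11 = 1/2

-1/2 0 1 1/2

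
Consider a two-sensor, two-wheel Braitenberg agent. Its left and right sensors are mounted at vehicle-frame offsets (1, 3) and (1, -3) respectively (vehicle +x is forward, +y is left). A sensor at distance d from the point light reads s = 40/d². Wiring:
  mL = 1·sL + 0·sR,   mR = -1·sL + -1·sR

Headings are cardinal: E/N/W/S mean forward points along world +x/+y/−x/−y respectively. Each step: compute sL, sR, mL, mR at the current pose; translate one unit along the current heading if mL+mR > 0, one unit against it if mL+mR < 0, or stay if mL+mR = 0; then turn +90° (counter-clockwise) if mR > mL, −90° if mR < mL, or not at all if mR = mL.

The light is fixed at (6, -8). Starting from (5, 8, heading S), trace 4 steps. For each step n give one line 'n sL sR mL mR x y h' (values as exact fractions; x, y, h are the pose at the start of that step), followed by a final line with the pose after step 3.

n=0: pose=(5,8,S); sL=40/229, sR=40/241; mL=40/229, mR=-18800/55189; mL+mR=-40/241 → advance -1; mR−mL=-28440/55189 → turn -1·90°
n=1: pose=(5,9,W); sL=1/5, sR=10/101; mL=1/5, mR=-151/505; mL+mR=-10/101 → advance -1; mR−mL=-252/505 → turn -1·90°
n=2: pose=(6,9,N); sL=40/333, sR=40/333; mL=40/333, mR=-80/333; mL+mR=-40/333 → advance -1; mR−mL=-40/111 → turn -1·90°
n=3: pose=(6,8,E); sL=20/181, sR=4/17; mL=20/181, mR=-1064/3077; mL+mR=-4/17 → advance -1; mR−mL=-1404/3077 → turn -1·90°

0 40/229 40/241 40/229 -18800/55189 5 8 S
1 1/5 10/101 1/5 -151/505 5 9 W
2 40/333 40/333 40/333 -80/333 6 9 N
3 20/181 4/17 20/181 -1064/3077 6 8 E
final 5 8 S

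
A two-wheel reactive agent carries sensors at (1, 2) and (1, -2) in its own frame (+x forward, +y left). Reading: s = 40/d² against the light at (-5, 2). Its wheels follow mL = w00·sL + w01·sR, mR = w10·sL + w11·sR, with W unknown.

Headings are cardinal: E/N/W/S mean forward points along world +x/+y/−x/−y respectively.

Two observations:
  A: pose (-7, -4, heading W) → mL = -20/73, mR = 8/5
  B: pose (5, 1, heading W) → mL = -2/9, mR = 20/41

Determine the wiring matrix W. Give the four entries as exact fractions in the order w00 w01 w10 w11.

-1/2 0 0 1

obs A: pose=(-7,-4,W) → sL=40/73, sR=8/5, mL=-20/73, mR=8/5
obs B: pose=(5,1,W) → sL=4/9, sR=20/41, mL=-2/9, mR=20/41
sensor matrix S = [[40/73, 8/5], [4/9, 20/41]]; det S = -59776/134685
solve [mL_A; mL_B] = S·[w00; w01] and [mR_A; mR_B] = S·[w10; w11]:
  w00 = -1/2, w01 = 0, w10 = 0, w11 = 1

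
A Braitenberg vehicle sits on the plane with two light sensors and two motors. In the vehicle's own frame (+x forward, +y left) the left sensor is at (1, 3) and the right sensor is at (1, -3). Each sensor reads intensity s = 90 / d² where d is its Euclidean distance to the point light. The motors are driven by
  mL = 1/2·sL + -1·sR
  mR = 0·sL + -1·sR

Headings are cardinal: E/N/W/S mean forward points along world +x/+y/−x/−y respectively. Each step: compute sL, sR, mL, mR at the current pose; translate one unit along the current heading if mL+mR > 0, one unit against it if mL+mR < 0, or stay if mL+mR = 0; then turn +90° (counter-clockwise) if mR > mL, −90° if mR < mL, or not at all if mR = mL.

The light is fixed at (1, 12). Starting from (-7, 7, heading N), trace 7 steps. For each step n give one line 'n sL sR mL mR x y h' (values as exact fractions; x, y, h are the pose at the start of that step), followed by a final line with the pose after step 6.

n=0: pose=(-7,7,N); sL=90/137, sR=90/41; mL=-10485/5617, mR=-90/41; mL+mR=-22815/5617 → advance -1; mR−mL=-45/137 → turn -1·90°
n=1: pose=(-7,6,E); sL=45/29, sR=9/13; mL=63/754, mR=-9/13; mL+mR=-459/754 → advance -1; mR−mL=-45/58 → turn -1·90°
n=2: pose=(-8,6,S); sL=18/17, sR=90/193; mL=207/3281, mR=-90/193; mL+mR=-1323/3281 → advance -1; mR−mL=-9/17 → turn -1·90°
n=3: pose=(-8,7,W); sL=45/82, sR=45/52; mL=-315/533, mR=-45/52; mL+mR=-3105/2132 → advance -1; mR−mL=-45/164 → turn -1·90°
n=4: pose=(-7,7,N); sL=90/137, sR=90/41; mL=-10485/5617, mR=-90/41; mL+mR=-22815/5617 → advance -1; mR−mL=-45/137 → turn -1·90°
n=5: pose=(-7,6,E); sL=45/29, sR=9/13; mL=63/754, mR=-9/13; mL+mR=-459/754 → advance -1; mR−mL=-45/58 → turn -1·90°
n=6: pose=(-8,6,S); sL=18/17, sR=90/193; mL=207/3281, mR=-90/193; mL+mR=-1323/3281 → advance -1; mR−mL=-9/17 → turn -1·90°

0 90/137 90/41 -10485/5617 -90/41 -7 7 N
1 45/29 9/13 63/754 -9/13 -7 6 E
2 18/17 90/193 207/3281 -90/193 -8 6 S
3 45/82 45/52 -315/533 -45/52 -8 7 W
4 90/137 90/41 -10485/5617 -90/41 -7 7 N
5 45/29 9/13 63/754 -9/13 -7 6 E
6 18/17 90/193 207/3281 -90/193 -8 6 S
final -8 7 W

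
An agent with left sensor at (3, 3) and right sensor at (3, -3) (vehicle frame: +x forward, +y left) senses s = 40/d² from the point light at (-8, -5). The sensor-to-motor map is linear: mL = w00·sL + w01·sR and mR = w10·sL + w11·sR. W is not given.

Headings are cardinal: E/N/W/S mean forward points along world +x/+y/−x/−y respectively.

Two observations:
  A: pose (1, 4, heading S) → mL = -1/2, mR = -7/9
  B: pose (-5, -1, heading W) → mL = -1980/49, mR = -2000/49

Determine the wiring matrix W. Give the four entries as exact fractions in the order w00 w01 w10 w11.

-1 -1/2 -1 -1

obs A: pose=(1,4,S) → sL=2/9, sR=5/9, mL=-1/2, mR=-7/9
obs B: pose=(-5,-1,W) → sL=40, sR=40/49, mL=-1980/49, mR=-2000/49
sensor matrix S = [[2/9, 5/9], [40, 40/49]]; det S = -1080/49
solve [mL_A; mL_B] = S·[w00; w01] and [mR_A; mR_B] = S·[w10; w11]:
  w00 = -1, w01 = -1/2, w10 = -1, w11 = -1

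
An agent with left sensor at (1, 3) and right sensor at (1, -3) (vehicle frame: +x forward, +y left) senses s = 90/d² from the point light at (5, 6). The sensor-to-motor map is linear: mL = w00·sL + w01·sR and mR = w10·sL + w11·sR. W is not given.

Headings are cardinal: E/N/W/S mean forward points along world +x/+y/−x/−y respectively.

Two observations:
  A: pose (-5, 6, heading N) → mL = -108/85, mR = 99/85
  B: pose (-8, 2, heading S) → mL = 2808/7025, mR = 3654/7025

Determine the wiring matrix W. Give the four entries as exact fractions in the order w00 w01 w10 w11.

1 -1 1/2 1/2

obs A: pose=(-5,6,N) → sL=9/17, sR=9/5, mL=-108/85, mR=99/85
obs B: pose=(-8,2,S) → sL=18/25, sR=90/281, mL=2808/7025, mR=3654/7025
sensor matrix S = [[9/17, 9/5], [18/25, 90/281]]; det S = -672624/597125
solve [mL_A; mL_B] = S·[w00; w01] and [mR_A; mR_B] = S·[w10; w11]:
  w00 = 1, w01 = -1, w10 = 1/2, w11 = 1/2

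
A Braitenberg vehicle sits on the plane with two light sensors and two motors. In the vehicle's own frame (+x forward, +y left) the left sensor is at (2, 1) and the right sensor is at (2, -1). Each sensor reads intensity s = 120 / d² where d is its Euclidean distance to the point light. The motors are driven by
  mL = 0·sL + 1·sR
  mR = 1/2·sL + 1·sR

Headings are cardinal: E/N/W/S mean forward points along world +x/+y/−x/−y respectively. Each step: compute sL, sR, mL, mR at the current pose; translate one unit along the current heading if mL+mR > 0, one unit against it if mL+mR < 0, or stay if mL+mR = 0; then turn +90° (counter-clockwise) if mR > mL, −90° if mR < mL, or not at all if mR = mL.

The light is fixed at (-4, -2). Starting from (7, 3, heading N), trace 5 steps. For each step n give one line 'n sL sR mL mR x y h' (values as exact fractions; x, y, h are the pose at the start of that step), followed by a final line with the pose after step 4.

n=0: pose=(7,3,N); sL=120/149, sR=120/193; mL=120/193, mR=29460/28757; mL+mR=47340/28757 → advance +1; mR−mL=60/149 → turn +1·90°
n=1: pose=(7,4,W); sL=60/53, sR=12/13; mL=12/13, mR=1026/689; mL+mR=1662/689 → advance +1; mR−mL=30/53 → turn +1·90°
n=2: pose=(6,4,S); sL=120/137, sR=120/97; mL=120/97, mR=22260/13289; mL+mR=38700/13289 → advance +1; mR−mL=60/137 → turn +1·90°
n=3: pose=(6,3,E); sL=2/3, sR=3/4; mL=3/4, mR=13/12; mL+mR=11/6 → advance +1; mR−mL=1/3 → turn +1·90°
n=4: pose=(7,3,N); sL=120/149, sR=120/193; mL=120/193, mR=29460/28757; mL+mR=47340/28757 → advance +1; mR−mL=60/149 → turn +1·90°

0 120/149 120/193 120/193 29460/28757 7 3 N
1 60/53 12/13 12/13 1026/689 7 4 W
2 120/137 120/97 120/97 22260/13289 6 4 S
3 2/3 3/4 3/4 13/12 6 3 E
4 120/149 120/193 120/193 29460/28757 7 3 N
final 7 4 W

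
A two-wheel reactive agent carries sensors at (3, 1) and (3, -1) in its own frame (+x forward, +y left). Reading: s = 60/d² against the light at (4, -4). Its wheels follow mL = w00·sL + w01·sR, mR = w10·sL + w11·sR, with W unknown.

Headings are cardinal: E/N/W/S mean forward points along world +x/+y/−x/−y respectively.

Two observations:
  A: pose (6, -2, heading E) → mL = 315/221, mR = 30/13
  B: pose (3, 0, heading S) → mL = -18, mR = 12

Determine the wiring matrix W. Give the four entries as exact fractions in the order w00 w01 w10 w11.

obs A: pose=(6,-2,E) → sL=30/17, sR=30/13, mL=315/221, mR=30/13
obs B: pose=(3,0,S) → sL=60, sR=12, mL=-18, mR=12
sensor matrix S = [[30/17, 30/13], [60, 12]]; det S = -25920/221
solve [mL_A; mL_B] = S·[w00; w01] and [mR_A; mR_B] = S·[w10; w11]:
  w00 = -1/2, w01 = 1, w10 = 0, w11 = 1

-1/2 1 0 1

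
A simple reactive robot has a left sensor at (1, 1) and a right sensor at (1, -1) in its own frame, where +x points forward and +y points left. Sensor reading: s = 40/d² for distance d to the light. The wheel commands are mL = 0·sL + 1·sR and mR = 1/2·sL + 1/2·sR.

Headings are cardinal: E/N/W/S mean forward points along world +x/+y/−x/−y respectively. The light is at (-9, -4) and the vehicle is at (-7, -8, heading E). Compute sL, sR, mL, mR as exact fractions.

left sensor world pos  = (-6, -7); dL² = 18
right sensor world pos = (-6, -9); dR² = 34
sL = 40/18 = 20/9
sR = 40/34 = 20/17
mL = 0·sL + 1·sR = 20/17
mR = 1/2·sL + 1/2·sR = 260/153

20/9 20/17 20/17 260/153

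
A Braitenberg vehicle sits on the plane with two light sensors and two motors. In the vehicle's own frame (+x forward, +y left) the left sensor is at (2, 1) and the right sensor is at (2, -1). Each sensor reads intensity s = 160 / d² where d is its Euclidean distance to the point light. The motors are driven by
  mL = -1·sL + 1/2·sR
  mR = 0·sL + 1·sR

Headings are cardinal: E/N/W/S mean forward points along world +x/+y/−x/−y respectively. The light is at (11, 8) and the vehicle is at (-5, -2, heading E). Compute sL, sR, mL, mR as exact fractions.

160/277 160/317 -28560/87809 160/317

left sensor world pos  = (-3, -1); dL² = 277
right sensor world pos = (-3, -3); dR² = 317
sL = 160/277 = 160/277
sR = 160/317 = 160/317
mL = -1·sL + 1/2·sR = -28560/87809
mR = 0·sL + 1·sR = 160/317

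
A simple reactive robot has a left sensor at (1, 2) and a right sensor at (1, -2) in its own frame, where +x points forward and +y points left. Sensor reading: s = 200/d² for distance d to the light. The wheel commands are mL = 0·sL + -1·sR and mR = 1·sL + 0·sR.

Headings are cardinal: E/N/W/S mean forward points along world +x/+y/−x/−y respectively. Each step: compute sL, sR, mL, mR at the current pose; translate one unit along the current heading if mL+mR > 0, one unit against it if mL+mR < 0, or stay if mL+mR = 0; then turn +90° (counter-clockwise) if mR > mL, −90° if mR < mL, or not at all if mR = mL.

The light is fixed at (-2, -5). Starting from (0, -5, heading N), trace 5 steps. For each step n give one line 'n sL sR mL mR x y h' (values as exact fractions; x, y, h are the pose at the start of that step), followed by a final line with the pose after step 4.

n=0: pose=(0,-5,N); sL=200, sR=200/17; mL=-200/17, mR=200; mL+mR=3200/17 → advance +1; mR−mL=3600/17 → turn +1·90°
n=1: pose=(0,-4,W); sL=100, sR=20; mL=-20, mR=100; mL+mR=80 → advance +1; mR−mL=120 → turn +1·90°
n=2: pose=(-1,-4,S); sL=200/9, sR=200; mL=-200, mR=200/9; mL+mR=-1600/9 → advance -1; mR−mL=2000/9 → turn +1·90°
n=3: pose=(-1,-3,E); sL=10, sR=50; mL=-50, mR=10; mL+mR=-40 → advance -1; mR−mL=60 → turn +1·90°
n=4: pose=(-2,-3,N); sL=200/13, sR=200/13; mL=-200/13, mR=200/13; mL+mR=0 → advance +0; mR−mL=400/13 → turn +1·90°

0 200 200/17 -200/17 200 0 -5 N
1 100 20 -20 100 0 -4 W
2 200/9 200 -200 200/9 -1 -4 S
3 10 50 -50 10 -1 -3 E
4 200/13 200/13 -200/13 200/13 -2 -3 N
final -2 -3 W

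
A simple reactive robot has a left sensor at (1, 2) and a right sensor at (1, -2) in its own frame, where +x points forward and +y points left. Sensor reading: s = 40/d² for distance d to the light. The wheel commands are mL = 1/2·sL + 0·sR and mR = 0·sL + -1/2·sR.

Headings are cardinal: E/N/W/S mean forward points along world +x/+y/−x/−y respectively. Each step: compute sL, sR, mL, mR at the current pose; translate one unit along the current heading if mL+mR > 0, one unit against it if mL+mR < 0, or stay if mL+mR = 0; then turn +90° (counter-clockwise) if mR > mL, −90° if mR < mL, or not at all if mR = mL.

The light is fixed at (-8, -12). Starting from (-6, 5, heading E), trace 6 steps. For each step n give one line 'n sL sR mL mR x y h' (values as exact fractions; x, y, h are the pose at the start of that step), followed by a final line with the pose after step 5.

0 4/37 20/117 2/37 -10/117 -6 5 E
1 8/53 40/257 4/53 -20/257 -7 5 S
2 5/32 1/10 5/64 -1/20 -7 6 W
3 8/73 8/73 4/73 -4/73 -8 6 N
4 40/401 40/257 20/401 -20/257 -8 6 E
5 4/29 20/149 2/29 -10/149 -9 6 S
final -9 5 W

n=0: pose=(-6,5,E); sL=4/37, sR=20/117; mL=2/37, mR=-10/117; mL+mR=-136/4329 → advance -1; mR−mL=-604/4329 → turn -1·90°
n=1: pose=(-7,5,S); sL=8/53, sR=40/257; mL=4/53, mR=-20/257; mL+mR=-32/13621 → advance -1; mR−mL=-2088/13621 → turn -1·90°
n=2: pose=(-7,6,W); sL=5/32, sR=1/10; mL=5/64, mR=-1/20; mL+mR=9/320 → advance +1; mR−mL=-41/320 → turn -1·90°
n=3: pose=(-8,6,N); sL=8/73, sR=8/73; mL=4/73, mR=-4/73; mL+mR=0 → advance +0; mR−mL=-8/73 → turn -1·90°
n=4: pose=(-8,6,E); sL=40/401, sR=40/257; mL=20/401, mR=-20/257; mL+mR=-2880/103057 → advance -1; mR−mL=-13160/103057 → turn -1·90°
n=5: pose=(-9,6,S); sL=4/29, sR=20/149; mL=2/29, mR=-10/149; mL+mR=8/4321 → advance +1; mR−mL=-588/4321 → turn -1·90°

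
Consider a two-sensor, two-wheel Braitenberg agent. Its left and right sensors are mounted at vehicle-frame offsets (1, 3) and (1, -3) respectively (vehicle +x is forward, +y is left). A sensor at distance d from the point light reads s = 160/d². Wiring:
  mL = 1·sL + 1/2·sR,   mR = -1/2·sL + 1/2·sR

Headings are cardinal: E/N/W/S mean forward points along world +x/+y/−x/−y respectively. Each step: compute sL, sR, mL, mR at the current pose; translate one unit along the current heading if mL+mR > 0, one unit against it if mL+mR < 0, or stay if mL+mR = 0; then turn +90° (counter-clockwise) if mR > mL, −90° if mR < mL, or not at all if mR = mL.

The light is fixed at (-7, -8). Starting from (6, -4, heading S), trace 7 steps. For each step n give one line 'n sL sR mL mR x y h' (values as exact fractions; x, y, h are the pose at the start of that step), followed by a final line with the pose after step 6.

n=0: pose=(6,-4,S); sL=32/53, sR=160/109; mL=7728/5777, mR=2496/5777; mL+mR=10224/5777 → advance +1; mR−mL=-48/53 → turn -1·90°
n=1: pose=(6,-5,W); sL=10/9, sR=8/9; mL=14/9, mR=-1/9; mL+mR=13/9 → advance +1; mR−mL=-5/3 → turn -1·90°
n=2: pose=(5,-5,N); sL=160/97, sR=160/241; mL=46320/23377, mR=-11520/23377; mL+mR=34800/23377 → advance +1; mR−mL=-240/97 → turn -1·90°
n=3: pose=(5,-4,E); sL=80/109, sR=16/17; mL=2232/1853, mR=192/1853; mL+mR=2424/1853 → advance +1; mR−mL=-120/109 → turn -1·90°
n=4: pose=(6,-4,S); sL=32/53, sR=160/109; mL=7728/5777, mR=2496/5777; mL+mR=10224/5777 → advance +1; mR−mL=-48/53 → turn -1·90°
n=5: pose=(6,-5,W); sL=10/9, sR=8/9; mL=14/9, mR=-1/9; mL+mR=13/9 → advance +1; mR−mL=-5/3 → turn -1·90°
n=6: pose=(5,-5,N); sL=160/97, sR=160/241; mL=46320/23377, mR=-11520/23377; mL+mR=34800/23377 → advance +1; mR−mL=-240/97 → turn -1·90°

0 32/53 160/109 7728/5777 2496/5777 6 -4 S
1 10/9 8/9 14/9 -1/9 6 -5 W
2 160/97 160/241 46320/23377 -11520/23377 5 -5 N
3 80/109 16/17 2232/1853 192/1853 5 -4 E
4 32/53 160/109 7728/5777 2496/5777 6 -4 S
5 10/9 8/9 14/9 -1/9 6 -5 W
6 160/97 160/241 46320/23377 -11520/23377 5 -5 N
final 5 -4 E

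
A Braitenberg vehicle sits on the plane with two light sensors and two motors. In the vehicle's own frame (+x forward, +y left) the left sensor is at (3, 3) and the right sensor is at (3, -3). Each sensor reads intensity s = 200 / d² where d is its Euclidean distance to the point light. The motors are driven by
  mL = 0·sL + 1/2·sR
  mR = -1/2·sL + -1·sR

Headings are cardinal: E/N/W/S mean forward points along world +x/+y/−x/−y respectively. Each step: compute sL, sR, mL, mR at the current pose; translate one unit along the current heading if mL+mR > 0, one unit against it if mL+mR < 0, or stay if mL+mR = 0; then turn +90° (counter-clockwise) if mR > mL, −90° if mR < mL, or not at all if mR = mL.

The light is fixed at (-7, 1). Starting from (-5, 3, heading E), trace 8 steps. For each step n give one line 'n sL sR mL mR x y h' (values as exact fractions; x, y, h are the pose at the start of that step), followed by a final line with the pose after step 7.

0 4 100/13 50/13 -126/13 -5 3 E
1 200/17 40 20 -780/17 -6 3 S
2 50 5 5/2 -30 -6 4 W
3 200/37 200/61 100/61 -13500/2257 -5 4 N
4 4 100/13 50/13 -126/13 -5 3 E
5 200/17 40 20 -780/17 -6 3 S
6 50 5 5/2 -30 -6 4 W
7 200/37 200/61 100/61 -13500/2257 -5 4 N
final -5 3 E

n=0: pose=(-5,3,E); sL=4, sR=100/13; mL=50/13, mR=-126/13; mL+mR=-76/13 → advance -1; mR−mL=-176/13 → turn -1·90°
n=1: pose=(-6,3,S); sL=200/17, sR=40; mL=20, mR=-780/17; mL+mR=-440/17 → advance -1; mR−mL=-1120/17 → turn -1·90°
n=2: pose=(-6,4,W); sL=50, sR=5; mL=5/2, mR=-30; mL+mR=-55/2 → advance -1; mR−mL=-65/2 → turn -1·90°
n=3: pose=(-5,4,N); sL=200/37, sR=200/61; mL=100/61, mR=-13500/2257; mL+mR=-9800/2257 → advance -1; mR−mL=-17200/2257 → turn -1·90°
n=4: pose=(-5,3,E); sL=4, sR=100/13; mL=50/13, mR=-126/13; mL+mR=-76/13 → advance -1; mR−mL=-176/13 → turn -1·90°
n=5: pose=(-6,3,S); sL=200/17, sR=40; mL=20, mR=-780/17; mL+mR=-440/17 → advance -1; mR−mL=-1120/17 → turn -1·90°
n=6: pose=(-6,4,W); sL=50, sR=5; mL=5/2, mR=-30; mL+mR=-55/2 → advance -1; mR−mL=-65/2 → turn -1·90°
n=7: pose=(-5,4,N); sL=200/37, sR=200/61; mL=100/61, mR=-13500/2257; mL+mR=-9800/2257 → advance -1; mR−mL=-17200/2257 → turn -1·90°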